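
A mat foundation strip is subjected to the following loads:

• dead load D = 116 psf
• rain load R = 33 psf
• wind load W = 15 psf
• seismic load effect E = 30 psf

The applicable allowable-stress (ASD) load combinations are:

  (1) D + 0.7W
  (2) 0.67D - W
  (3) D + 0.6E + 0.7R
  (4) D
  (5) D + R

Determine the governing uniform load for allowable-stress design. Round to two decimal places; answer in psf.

(1) 1.0(116) + 0.7(15) = 116.00 + 10.50 = 126.50
(2) 0.67(116) - 1.0(15) = 77.72 - 15.00 = 62.72
(3) 1.0(116) + 0.6(30) + 0.7(33) = 116.00 + 18.00 + 23.10 = 157.10
(4) 1.0(116) = 116.00
(5) 1.0(116) + 1.0(33) = 116.00 + 33.00 = 149.00
Combination 3 governs: q = 157.10 psf.

157.10 psf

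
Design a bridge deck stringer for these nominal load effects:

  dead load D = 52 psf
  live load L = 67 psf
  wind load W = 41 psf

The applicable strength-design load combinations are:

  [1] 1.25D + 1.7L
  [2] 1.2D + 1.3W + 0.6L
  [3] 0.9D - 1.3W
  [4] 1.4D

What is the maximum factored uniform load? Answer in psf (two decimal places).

178.90 psf

[1] 1.25(52) + 1.7(67) = 178.90
[2] 1.2(52) + 1.3(41) + 0.6(67) = 155.90
[3] 0.9(52) - 1.3(41) = -6.50
[4] 1.4(52) = 72.80
Maximum is from combination 1.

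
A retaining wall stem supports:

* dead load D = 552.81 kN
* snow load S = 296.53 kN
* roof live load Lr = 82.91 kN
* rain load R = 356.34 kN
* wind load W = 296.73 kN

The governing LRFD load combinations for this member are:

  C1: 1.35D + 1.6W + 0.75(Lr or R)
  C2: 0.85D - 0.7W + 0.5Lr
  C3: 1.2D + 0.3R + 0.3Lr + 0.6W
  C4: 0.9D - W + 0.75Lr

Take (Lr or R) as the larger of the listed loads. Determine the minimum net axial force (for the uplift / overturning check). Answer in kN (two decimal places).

262.98 kN

(Lr or R) → R = 356.34 kN.
C1: 1.35(552.81) + 1.6(296.73) + 0.75(356.34) = 1488.32
C2: 0.85(552.81) - 0.7(296.73) + 0.5(82.91) = 303.63
C3: 1.2(552.81) + 0.3(356.34) + 0.3(82.91) + 0.6(296.73) = 973.19
C4: 0.9(552.81) - 1.0(296.73) + 0.75(82.91) = 262.98
Combination 4 gives the minimum: 262.98 kN.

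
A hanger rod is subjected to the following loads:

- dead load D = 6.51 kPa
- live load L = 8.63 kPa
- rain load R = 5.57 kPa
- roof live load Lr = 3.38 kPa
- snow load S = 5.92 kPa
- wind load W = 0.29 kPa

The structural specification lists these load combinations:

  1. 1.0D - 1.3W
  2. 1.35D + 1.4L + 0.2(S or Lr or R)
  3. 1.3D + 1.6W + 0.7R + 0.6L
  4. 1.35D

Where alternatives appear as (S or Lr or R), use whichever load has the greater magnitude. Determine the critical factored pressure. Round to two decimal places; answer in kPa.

22.05 kPa

(S or Lr or R) → S = 5.92 kPa.
1. 1.0(6.51) - 1.3(0.29) = 6.51 - 0.38 = 6.13
2. 1.35(6.51) + 1.4(8.63) + 0.2(5.92) = 8.79 + 12.08 + 1.18 = 22.05
3. 1.3(6.51) + 1.6(0.29) + 0.7(5.57) + 0.6(8.63) = 8.46 + 0.46 + 3.90 + 5.18 = 18.00
4. 1.35(6.51) = 8.79
Combination 2 governs: p_u = 22.05 kPa.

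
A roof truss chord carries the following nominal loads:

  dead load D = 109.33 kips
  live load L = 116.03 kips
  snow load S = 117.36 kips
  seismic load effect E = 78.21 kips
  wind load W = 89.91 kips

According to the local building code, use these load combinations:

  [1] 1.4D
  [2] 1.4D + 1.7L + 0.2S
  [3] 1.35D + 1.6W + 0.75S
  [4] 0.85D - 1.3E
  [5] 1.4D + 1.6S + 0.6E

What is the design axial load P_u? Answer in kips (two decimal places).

[1] 1.4(109.33) = 153.06
[2] 1.4(109.33) + 1.7(116.03) + 0.2(117.36) = 373.79
[3] 1.35(109.33) + 1.6(89.91) + 0.75(117.36) = 379.47
[4] 0.85(109.33) - 1.3(78.21) = -8.74
[5] 1.4(109.33) + 1.6(117.36) + 0.6(78.21) = 387.76
Maximum is from combination 5.

387.76 kips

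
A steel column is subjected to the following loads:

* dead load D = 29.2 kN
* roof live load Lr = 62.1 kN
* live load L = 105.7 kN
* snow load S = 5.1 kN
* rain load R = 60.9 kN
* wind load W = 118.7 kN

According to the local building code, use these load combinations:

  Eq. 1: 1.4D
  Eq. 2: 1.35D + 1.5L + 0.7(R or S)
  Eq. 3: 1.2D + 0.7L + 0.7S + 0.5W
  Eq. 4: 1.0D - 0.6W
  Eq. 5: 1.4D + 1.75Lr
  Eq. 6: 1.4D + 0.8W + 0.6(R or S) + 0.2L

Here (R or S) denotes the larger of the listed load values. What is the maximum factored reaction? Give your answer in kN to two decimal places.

(R or S) → R = 60.9 kN.
Eq. 1: 1.4(29.2) = 40.88
Eq. 2: 1.35(29.2) + 1.5(105.7) + 0.7(60.9) = 240.60
Eq. 3: 1.2(29.2) + 0.7(105.7) + 0.7(5.1) + 0.5(118.7) = 171.95
Eq. 4: 1.0(29.2) - 0.6(118.7) = -42.02
Eq. 5: 1.4(29.2) + 1.75(62.1) = 149.56
Eq. 6: 1.4(29.2) + 0.8(118.7) + 0.6(60.9) + 0.2(105.7) = 193.52
Combination 2 governs: V_u = 240.60 kN.

240.60 kN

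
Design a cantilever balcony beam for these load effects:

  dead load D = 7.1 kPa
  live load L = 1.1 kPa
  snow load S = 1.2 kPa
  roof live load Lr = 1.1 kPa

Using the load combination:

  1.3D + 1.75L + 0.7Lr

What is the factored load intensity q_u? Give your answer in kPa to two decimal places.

11.93 kPa

1.3(7.1) + 1.75(1.1) + 0.7(1.1) = 9.23 + 1.93 + 0.77 = 11.93
q_u = 11.93 kPa.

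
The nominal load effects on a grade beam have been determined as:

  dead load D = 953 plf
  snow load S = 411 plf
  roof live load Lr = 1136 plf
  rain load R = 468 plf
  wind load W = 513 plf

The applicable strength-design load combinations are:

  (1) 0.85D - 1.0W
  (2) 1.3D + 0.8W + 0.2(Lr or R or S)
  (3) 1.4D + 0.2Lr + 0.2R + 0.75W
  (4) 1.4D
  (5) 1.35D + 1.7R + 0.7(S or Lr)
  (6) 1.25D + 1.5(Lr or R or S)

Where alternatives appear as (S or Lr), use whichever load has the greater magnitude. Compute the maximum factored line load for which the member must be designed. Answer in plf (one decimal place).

2895.3 plf

(Lr or R or S) → Lr = 1136 plf; (S or Lr) → Lr = 1136 plf.
(1) 0.85(953) - 1.0(513) = 297.1
(2) 1.3(953) + 0.8(513) + 0.2(1136) = 1876.5
(3) 1.4(953) + 0.2(1136) + 0.2(468) + 0.75(513) = 2039.8
(4) 1.4(953) = 1334.2
(5) 1.35(953) + 1.7(468) + 0.7(1136) = 2877.4
(6) 1.25(953) + 1.5(1136) = 2895.3
The controlling combination is 6, giving 2895.3 plf.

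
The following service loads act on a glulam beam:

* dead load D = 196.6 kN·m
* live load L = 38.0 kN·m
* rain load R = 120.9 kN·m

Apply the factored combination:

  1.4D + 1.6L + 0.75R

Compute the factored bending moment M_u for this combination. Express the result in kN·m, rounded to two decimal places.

426.72 kN·m

1.4(196.6) + 1.6(38.0) + 0.75(120.9) = 426.72
M_u = 426.72 kN·m.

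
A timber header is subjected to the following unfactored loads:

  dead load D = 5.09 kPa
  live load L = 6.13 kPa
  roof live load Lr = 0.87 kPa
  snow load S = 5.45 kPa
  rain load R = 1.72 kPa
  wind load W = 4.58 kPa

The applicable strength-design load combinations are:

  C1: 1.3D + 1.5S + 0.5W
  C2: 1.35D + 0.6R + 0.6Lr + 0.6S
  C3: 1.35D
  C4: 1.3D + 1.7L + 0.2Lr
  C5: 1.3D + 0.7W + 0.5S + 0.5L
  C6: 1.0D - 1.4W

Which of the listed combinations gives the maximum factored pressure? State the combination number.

C1: 1.3(5.09) + 1.5(5.45) + 0.5(4.58) = 17.08
C2: 1.35(5.09) + 0.6(1.72) + 0.6(0.87) + 0.6(5.45) = 11.70
C3: 1.35(5.09) = 6.87
C4: 1.3(5.09) + 1.7(6.13) + 0.2(0.87) = 6.62 + 10.42 + 0.17 = 17.21
C5: 1.3(5.09) + 0.7(4.58) + 0.5(5.45) + 0.5(6.13) = 15.61
C6: 1.0(5.09) - 1.4(4.58) = 5.09 - 6.41 = -1.32
The largest value is 17.21 kPa from combination 4.

Combination 4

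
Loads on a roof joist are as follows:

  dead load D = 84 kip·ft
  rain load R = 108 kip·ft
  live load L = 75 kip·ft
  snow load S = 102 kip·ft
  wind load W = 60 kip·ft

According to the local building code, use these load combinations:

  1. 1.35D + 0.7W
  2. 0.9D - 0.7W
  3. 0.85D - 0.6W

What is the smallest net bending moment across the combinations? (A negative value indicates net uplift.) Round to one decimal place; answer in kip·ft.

1. 1.35(84) + 0.7(60) = 155.4
2. 0.9(84) - 0.7(60) = 33.6
3. 0.85(84) - 0.6(60) = 35.4
Combination 2 gives the minimum: 33.6 kip·ft.

33.6 kip·ft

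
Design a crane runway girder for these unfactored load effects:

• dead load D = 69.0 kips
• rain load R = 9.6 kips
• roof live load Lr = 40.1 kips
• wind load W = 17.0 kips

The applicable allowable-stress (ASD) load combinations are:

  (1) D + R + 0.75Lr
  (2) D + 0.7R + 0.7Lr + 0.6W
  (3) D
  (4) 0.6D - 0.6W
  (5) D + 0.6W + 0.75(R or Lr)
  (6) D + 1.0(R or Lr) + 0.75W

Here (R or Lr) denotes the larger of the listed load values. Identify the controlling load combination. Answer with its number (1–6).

Combination 6

(R or Lr) → Lr = 40.1 kips.
(1) 1.0(69.0) + 1.0(9.6) + 0.75(40.1) = 108.68
(2) 1.0(69.0) + 0.7(9.6) + 0.7(40.1) + 0.6(17.0) = 113.99
(3) 1.0(69.0) = 69.00
(4) 0.6(69.0) - 0.6(17.0) = 31.20
(5) 1.0(69.0) + 0.6(17.0) + 0.75(40.1) = 109.28
(6) 1.0(69.0) + 1.0(40.1) + 0.75(17.0) = 121.85
The largest value is 121.85 kips from combination 6.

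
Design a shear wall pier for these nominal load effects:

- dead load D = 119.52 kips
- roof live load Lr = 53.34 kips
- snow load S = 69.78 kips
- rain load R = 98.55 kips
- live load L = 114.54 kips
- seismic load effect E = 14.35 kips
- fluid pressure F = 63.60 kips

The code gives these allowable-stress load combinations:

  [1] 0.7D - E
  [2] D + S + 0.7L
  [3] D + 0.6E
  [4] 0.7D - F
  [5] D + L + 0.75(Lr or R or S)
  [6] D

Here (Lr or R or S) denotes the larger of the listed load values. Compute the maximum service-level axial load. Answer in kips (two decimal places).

(Lr or R or S) → R = 98.55 kips.
[1] 0.7(119.52) - 1.0(14.35) = 69.31
[2] 1.0(119.52) + 1.0(69.78) + 0.7(114.54) = 269.48
[3] 1.0(119.52) + 0.6(14.35) = 128.13
[4] 0.7(119.52) - 1.0(63.60) = 20.06
[5] 1.0(119.52) + 1.0(114.54) + 0.75(98.55) = 307.97
[6] 1.0(119.52) = 119.52
The controlling combination is 5, giving 307.97 kips.

307.97 kips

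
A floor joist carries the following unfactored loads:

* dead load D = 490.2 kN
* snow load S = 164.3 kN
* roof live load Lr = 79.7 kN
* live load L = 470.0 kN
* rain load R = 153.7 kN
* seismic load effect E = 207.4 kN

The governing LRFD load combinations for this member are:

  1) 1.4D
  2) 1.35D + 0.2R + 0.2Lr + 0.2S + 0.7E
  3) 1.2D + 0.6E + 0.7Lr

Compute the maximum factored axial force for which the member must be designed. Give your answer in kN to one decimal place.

886.5 kN

1) 1.4(490.2) = 686.3
2) 1.35(490.2) + 0.2(153.7) + 0.2(79.7) + 0.2(164.3) + 0.7(207.4) = 661.8 + 30.7 + 15.9 + 32.9 + 145.2 = 886.5
3) 1.2(490.2) + 0.6(207.4) + 0.7(79.7) = 768.5
Combination 2 governs: N_u = 886.5 kN.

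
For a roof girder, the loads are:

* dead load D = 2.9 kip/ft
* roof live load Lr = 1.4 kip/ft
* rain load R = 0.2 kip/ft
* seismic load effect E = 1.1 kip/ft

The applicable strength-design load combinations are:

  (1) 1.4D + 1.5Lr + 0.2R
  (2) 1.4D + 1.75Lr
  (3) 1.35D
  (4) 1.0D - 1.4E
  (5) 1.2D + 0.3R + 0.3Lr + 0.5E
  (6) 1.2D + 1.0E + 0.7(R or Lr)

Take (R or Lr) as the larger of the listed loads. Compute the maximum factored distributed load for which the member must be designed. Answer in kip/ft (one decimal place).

(R or Lr) → Lr = 1.4 kip/ft.
(1) 1.4(2.9) + 1.5(1.4) + 0.2(0.2) = 6.2
(2) 1.4(2.9) + 1.75(1.4) = 6.5
(3) 1.35(2.9) = 3.9
(4) 1.0(2.9) - 1.4(1.1) = 1.4
(5) 1.2(2.9) + 0.3(0.2) + 0.3(1.4) + 0.5(1.1) = 4.5
(6) 1.2(2.9) + 1.0(1.1) + 0.7(1.4) = 5.6
Maximum is from combination 2.

6.5 kip/ft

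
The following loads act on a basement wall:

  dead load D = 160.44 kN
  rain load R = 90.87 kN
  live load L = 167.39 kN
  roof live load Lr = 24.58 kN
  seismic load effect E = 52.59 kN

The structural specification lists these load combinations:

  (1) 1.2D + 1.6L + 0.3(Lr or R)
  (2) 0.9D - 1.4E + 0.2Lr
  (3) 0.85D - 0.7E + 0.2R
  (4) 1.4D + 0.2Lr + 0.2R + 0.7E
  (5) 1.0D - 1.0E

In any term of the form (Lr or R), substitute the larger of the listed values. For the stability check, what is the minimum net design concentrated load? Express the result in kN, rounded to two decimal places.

75.69 kN

(Lr or R) → R = 90.87 kN.
(1) 1.2(160.44) + 1.6(167.39) + 0.3(90.87) = 192.53 + 267.82 + 27.26 = 487.61
(2) 0.9(160.44) - 1.4(52.59) + 0.2(24.58) = 144.40 - 73.63 + 4.92 = 75.69
(3) 0.85(160.44) - 0.7(52.59) + 0.2(90.87) = 117.74
(4) 1.4(160.44) + 0.2(24.58) + 0.2(90.87) + 0.7(52.59) = 224.62 + 4.92 + 18.17 + 36.81 = 284.52
(5) 1.0(160.44) - 1.0(52.59) = 160.44 - 52.59 = 107.85
Combination 2 gives the minimum: 75.69 kN.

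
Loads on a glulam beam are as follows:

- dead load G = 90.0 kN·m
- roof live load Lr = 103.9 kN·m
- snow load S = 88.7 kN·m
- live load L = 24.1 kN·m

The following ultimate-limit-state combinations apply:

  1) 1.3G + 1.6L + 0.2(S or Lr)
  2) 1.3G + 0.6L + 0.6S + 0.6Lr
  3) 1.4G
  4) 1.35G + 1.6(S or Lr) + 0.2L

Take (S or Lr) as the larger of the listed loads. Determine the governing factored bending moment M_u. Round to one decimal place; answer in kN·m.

292.6 kN·m

(S or Lr) → Lr = 103.9 kN·m.
1) 1.3(90.0) + 1.6(24.1) + 0.2(103.9) = 176.3
2) 1.3(90.0) + 0.6(24.1) + 0.6(88.7) + 0.6(103.9) = 117.0 + 14.5 + 53.2 + 62.3 = 247.0
3) 1.4(90.0) = 126.0
4) 1.35(90.0) + 1.6(103.9) + 0.2(24.1) = 292.6
The controlling combination is 4, giving 292.6 kN·m.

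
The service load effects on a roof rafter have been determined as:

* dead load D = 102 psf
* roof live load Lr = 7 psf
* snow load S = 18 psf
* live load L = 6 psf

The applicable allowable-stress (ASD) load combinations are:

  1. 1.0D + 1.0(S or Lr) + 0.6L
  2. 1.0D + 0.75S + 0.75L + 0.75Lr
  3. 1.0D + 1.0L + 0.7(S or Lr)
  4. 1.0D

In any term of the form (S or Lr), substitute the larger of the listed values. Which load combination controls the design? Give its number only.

Combination 2

(S or Lr) → S = 18 psf.
1. 1.0(102) + 1.0(18) + 0.6(6) = 102.0 + 18.0 + 3.6 = 123.6
2. 1.0(102) + 0.75(18) + 0.75(6) + 0.75(7) = 102.0 + 13.5 + 4.5 + 5.3 = 125.3
3. 1.0(102) + 1.0(6) + 0.7(18) = 102.0 + 6.0 + 12.6 = 120.6
4. 1.0(102) = 102.0
The largest value is 125.3 psf from combination 2.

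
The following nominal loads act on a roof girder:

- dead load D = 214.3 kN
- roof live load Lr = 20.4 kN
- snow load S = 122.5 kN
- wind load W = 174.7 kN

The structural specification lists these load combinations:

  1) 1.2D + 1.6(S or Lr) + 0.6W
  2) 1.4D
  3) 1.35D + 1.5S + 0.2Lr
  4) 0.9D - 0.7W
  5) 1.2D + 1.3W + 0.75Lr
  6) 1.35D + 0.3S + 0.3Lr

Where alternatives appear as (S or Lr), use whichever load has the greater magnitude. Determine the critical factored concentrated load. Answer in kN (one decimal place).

(S or Lr) → S = 122.5 kN.
1) 1.2(214.3) + 1.6(122.5) + 0.6(174.7) = 257.2 + 196.0 + 104.8 = 558.0
2) 1.4(214.3) = 300.0
3) 1.35(214.3) + 1.5(122.5) + 0.2(20.4) = 477.1
4) 0.9(214.3) - 0.7(174.7) = 192.9 - 122.3 = 70.6
5) 1.2(214.3) + 1.3(174.7) + 0.75(20.4) = 257.2 + 227.1 + 15.3 = 499.6
6) 1.35(214.3) + 0.3(122.5) + 0.3(20.4) = 289.3 + 36.8 + 6.1 = 332.2
The controlling combination is 1, giving 558.0 kN.

558.0 kN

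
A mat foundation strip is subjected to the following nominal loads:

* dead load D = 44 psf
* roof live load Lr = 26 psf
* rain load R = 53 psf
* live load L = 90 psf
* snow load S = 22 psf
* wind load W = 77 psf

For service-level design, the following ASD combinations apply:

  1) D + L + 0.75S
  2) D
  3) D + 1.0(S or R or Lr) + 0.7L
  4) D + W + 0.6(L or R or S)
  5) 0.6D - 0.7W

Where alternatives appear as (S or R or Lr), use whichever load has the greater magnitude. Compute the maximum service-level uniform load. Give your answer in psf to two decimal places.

(S or R or Lr) → R = 53 psf; (L or R or S) → L = 90 psf.
1) 1.0(44) + 1.0(90) + 0.75(22) = 44.00 + 90.00 + 16.50 = 150.50
2) 1.0(44) = 44.00
3) 1.0(44) + 1.0(53) + 0.7(90) = 44.00 + 53.00 + 63.00 = 160.00
4) 1.0(44) + 1.0(77) + 0.6(90) = 44.00 + 77.00 + 54.00 = 175.00
5) 0.6(44) - 0.7(77) = 26.40 - 53.90 = -27.50
Combination 4 governs: q = 175.00 psf.

175.00 psf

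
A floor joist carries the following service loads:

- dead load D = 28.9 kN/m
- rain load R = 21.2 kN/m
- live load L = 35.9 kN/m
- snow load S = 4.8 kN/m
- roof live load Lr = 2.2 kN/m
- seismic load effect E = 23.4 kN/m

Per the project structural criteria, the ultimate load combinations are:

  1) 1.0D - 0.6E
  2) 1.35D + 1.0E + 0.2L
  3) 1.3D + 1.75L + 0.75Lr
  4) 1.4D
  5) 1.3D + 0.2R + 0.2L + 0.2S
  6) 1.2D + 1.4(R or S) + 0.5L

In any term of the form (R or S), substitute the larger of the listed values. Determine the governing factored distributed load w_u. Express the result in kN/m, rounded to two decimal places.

102.05 kN/m

(R or S) → R = 21.2 kN/m.
1) 1.0(28.9) - 0.6(23.4) = 28.90 - 14.04 = 14.86
2) 1.35(28.9) + 1.0(23.4) + 0.2(35.9) = 39.02 + 23.40 + 7.18 = 69.60
3) 1.3(28.9) + 1.75(35.9) + 0.75(2.2) = 37.57 + 62.83 + 1.65 = 102.05
4) 1.4(28.9) = 40.46
5) 1.3(28.9) + 0.2(21.2) + 0.2(35.9) + 0.2(4.8) = 37.57 + 4.24 + 7.18 + 0.96 = 49.95
6) 1.2(28.9) + 1.4(21.2) + 0.5(35.9) = 34.68 + 29.68 + 17.95 = 82.31
Maximum is from combination 3.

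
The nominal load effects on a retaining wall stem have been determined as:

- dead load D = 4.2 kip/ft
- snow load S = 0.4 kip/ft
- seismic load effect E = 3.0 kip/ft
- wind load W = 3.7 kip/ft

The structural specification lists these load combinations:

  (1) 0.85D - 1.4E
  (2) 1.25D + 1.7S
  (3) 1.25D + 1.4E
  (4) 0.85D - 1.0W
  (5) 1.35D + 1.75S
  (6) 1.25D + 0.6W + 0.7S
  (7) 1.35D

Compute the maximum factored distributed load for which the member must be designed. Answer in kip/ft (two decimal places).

(1) 0.85(4.2) - 1.4(3.0) = 3.57 - 4.20 = -0.63
(2) 1.25(4.2) + 1.7(0.4) = 5.25 + 0.68 = 5.93
(3) 1.25(4.2) + 1.4(3.0) = 5.25 + 4.20 = 9.45
(4) 0.85(4.2) - 1.0(3.7) = 3.57 - 3.70 = -0.13
(5) 1.35(4.2) + 1.75(0.4) = 5.67 + 0.70 = 6.37
(6) 1.25(4.2) + 0.6(3.7) + 0.7(0.4) = 5.25 + 2.22 + 0.28 = 7.75
(7) 1.35(4.2) = 5.67
Combination 3 governs: w_u = 9.45 kip/ft.

9.45 kip/ft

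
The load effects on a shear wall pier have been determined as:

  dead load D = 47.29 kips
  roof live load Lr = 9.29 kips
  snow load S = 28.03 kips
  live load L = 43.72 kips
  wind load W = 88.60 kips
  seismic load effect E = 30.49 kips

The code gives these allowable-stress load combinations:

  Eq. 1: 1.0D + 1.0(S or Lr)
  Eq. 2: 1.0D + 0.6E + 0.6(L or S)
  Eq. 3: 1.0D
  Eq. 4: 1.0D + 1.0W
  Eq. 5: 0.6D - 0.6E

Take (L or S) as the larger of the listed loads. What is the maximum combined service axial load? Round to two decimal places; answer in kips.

(S or Lr) → S = 28.03 kips; (L or S) → L = 43.72 kips.
Eq. 1: 1.0(47.29) + 1.0(28.03) = 47.29 + 28.03 = 75.32
Eq. 2: 1.0(47.29) + 0.6(30.49) + 0.6(43.72) = 91.82
Eq. 3: 1.0(47.29) = 47.29
Eq. 4: 1.0(47.29) + 1.0(88.60) = 47.29 + 88.60 = 135.89
Eq. 5: 0.6(47.29) - 0.6(30.49) = 28.37 - 18.29 = 10.08
Combination 4 governs: P = 135.89 kips.

135.89 kips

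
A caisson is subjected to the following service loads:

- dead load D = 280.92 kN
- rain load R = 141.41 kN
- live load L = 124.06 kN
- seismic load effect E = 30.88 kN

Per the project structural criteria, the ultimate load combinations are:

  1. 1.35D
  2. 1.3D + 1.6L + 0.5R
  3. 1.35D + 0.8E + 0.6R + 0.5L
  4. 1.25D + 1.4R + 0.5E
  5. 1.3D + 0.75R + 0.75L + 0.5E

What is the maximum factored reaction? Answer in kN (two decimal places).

1. 1.35(280.92) = 379.24
2. 1.3(280.92) + 1.6(124.06) + 0.5(141.41) = 634.40
3. 1.35(280.92) + 0.8(30.88) + 0.6(141.41) + 0.5(124.06) = 379.24 + 24.70 + 84.85 + 62.03 = 550.82
4. 1.25(280.92) + 1.4(141.41) + 0.5(30.88) = 351.15 + 197.97 + 15.44 = 564.56
5. 1.3(280.92) + 0.75(141.41) + 0.75(124.06) + 0.5(30.88) = 579.74
Maximum is from combination 2.

634.40 kN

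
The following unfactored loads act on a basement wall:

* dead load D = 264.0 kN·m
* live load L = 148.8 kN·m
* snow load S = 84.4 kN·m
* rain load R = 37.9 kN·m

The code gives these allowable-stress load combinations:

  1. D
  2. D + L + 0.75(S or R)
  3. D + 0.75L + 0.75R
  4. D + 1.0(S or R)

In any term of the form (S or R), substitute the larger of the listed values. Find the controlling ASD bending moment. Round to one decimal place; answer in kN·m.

476.1 kN·m

(S or R) → S = 84.4 kN·m.
1. 1.0(264.0) = 264.0
2. 1.0(264.0) + 1.0(148.8) + 0.75(84.4) = 264.0 + 148.8 + 63.3 = 476.1
3. 1.0(264.0) + 0.75(148.8) + 0.75(37.9) = 264.0 + 111.6 + 28.4 = 404.0
4. 1.0(264.0) + 1.0(84.4) = 264.0 + 84.4 = 348.4
Maximum is from combination 2.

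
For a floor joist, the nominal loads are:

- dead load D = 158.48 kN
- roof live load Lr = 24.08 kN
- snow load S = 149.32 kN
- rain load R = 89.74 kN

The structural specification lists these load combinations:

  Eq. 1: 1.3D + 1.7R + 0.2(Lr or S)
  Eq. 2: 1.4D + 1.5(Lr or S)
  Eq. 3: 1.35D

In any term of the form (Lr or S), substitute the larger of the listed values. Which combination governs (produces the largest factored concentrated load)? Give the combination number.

Combination 2

(Lr or S) → S = 149.32 kN.
Eq. 1: 1.3(158.48) + 1.7(89.74) + 0.2(149.32) = 388.45
Eq. 2: 1.4(158.48) + 1.5(149.32) = 221.87 + 223.98 = 445.85
Eq. 3: 1.35(158.48) = 213.95
The largest value is 445.85 kN from combination 2.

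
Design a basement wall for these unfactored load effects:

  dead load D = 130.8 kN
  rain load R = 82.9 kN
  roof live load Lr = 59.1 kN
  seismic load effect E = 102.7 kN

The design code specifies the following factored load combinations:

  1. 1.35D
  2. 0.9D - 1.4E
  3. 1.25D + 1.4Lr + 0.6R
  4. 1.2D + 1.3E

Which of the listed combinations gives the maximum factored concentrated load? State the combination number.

1. 1.35(130.8) = 176.58
2. 0.9(130.8) - 1.4(102.7) = 117.72 - 143.78 = -26.06
3. 1.25(130.8) + 1.4(59.1) + 0.6(82.9) = 163.50 + 82.74 + 49.74 = 295.98
4. 1.2(130.8) + 1.3(102.7) = 156.96 + 133.51 = 290.47
The largest value is 295.98 kN from combination 3.

Combination 3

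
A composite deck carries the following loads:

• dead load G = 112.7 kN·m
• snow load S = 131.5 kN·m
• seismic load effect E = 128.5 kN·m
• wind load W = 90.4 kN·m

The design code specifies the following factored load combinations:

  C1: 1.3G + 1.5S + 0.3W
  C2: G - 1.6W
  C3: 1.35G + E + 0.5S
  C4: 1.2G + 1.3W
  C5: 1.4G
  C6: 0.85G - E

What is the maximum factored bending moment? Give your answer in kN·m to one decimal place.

370.9 kN·m

C1: 1.3(112.7) + 1.5(131.5) + 0.3(90.4) = 146.5 + 197.3 + 27.1 = 370.9
C2: 1.0(112.7) - 1.6(90.4) = 112.7 - 144.6 = -31.9
C3: 1.35(112.7) + 1.0(128.5) + 0.5(131.5) = 152.1 + 128.5 + 65.8 = 346.4
C4: 1.2(112.7) + 1.3(90.4) = 252.8
C5: 1.4(112.7) = 157.8
C6: 0.85(112.7) - 1.0(128.5) = 95.8 - 128.5 = -32.7
The controlling combination is 1, giving 370.9 kN·m.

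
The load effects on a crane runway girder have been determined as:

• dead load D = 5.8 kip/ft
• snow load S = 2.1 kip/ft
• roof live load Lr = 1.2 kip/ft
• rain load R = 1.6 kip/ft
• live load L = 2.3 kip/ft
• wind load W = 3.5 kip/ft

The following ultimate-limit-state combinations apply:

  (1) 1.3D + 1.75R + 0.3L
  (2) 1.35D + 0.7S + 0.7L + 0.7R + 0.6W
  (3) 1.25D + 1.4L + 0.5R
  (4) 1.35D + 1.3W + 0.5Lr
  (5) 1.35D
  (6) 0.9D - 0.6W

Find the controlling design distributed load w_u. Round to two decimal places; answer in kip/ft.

14.13 kip/ft

(1) 1.3(5.8) + 1.75(1.6) + 0.3(2.3) = 11.03
(2) 1.35(5.8) + 0.7(2.1) + 0.7(2.3) + 0.7(1.6) + 0.6(3.5) = 14.13
(3) 1.25(5.8) + 1.4(2.3) + 0.5(1.6) = 11.27
(4) 1.35(5.8) + 1.3(3.5) + 0.5(1.2) = 12.98
(5) 1.35(5.8) = 7.83
(6) 0.9(5.8) - 0.6(3.5) = 3.12
The controlling combination is 2, giving 14.13 kip/ft.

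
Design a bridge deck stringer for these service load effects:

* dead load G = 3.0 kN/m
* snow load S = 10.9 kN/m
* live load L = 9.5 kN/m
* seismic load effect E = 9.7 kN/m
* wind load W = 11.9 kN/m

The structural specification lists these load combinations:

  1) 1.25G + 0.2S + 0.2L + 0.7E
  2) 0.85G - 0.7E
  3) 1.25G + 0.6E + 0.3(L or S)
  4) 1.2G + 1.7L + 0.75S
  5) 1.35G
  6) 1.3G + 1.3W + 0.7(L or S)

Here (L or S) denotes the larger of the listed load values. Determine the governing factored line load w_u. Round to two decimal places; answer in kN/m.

27.93 kN/m

(L or S) → S = 10.9 kN/m.
1) 1.25(3.0) + 0.2(10.9) + 0.2(9.5) + 0.7(9.7) = 3.75 + 2.18 + 1.90 + 6.79 = 14.62
2) 0.85(3.0) - 0.7(9.7) = 2.55 - 6.79 = -4.24
3) 1.25(3.0) + 0.6(9.7) + 0.3(10.9) = 3.75 + 5.82 + 3.27 = 12.84
4) 1.2(3.0) + 1.7(9.5) + 0.75(10.9) = 3.60 + 16.15 + 8.18 = 27.93
5) 1.35(3.0) = 4.05
6) 1.3(3.0) + 1.3(11.9) + 0.7(10.9) = 3.90 + 15.47 + 7.63 = 27.00
Maximum is from combination 4.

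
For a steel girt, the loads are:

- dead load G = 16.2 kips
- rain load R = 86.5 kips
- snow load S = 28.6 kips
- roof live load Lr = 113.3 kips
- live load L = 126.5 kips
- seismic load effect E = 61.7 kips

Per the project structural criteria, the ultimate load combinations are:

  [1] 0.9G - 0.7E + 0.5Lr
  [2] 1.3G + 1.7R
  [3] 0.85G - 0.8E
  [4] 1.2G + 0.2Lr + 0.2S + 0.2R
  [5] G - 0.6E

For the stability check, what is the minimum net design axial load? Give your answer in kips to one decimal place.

[1] 0.9(16.2) - 0.7(61.7) + 0.5(113.3) = 28.0
[2] 1.3(16.2) + 1.7(86.5) = 168.1
[3] 0.85(16.2) - 0.8(61.7) = 13.8 - 49.4 = -35.6
[4] 1.2(16.2) + 0.2(113.3) + 0.2(28.6) + 0.2(86.5) = 19.4 + 22.7 + 5.7 + 17.3 = 65.1
[5] 1.0(16.2) - 0.6(61.7) = 16.2 - 37.0 = -20.8
Combination 3 gives the minimum: -35.6 kips.

-35.6 kips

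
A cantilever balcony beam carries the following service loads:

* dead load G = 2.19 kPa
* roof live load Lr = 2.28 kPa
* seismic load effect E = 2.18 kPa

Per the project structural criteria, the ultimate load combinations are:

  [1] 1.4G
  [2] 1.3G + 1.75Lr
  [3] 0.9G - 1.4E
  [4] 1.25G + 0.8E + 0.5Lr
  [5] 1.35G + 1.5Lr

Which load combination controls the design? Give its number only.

[1] 1.4(2.19) = 3.07
[2] 1.3(2.19) + 1.75(2.28) = 6.84
[3] 0.9(2.19) - 1.4(2.18) = -1.08
[4] 1.25(2.19) + 0.8(2.18) + 0.5(2.28) = 5.62
[5] 1.35(2.19) + 1.5(2.28) = 6.38
The largest value is 6.84 kPa from combination 2.

Combination 2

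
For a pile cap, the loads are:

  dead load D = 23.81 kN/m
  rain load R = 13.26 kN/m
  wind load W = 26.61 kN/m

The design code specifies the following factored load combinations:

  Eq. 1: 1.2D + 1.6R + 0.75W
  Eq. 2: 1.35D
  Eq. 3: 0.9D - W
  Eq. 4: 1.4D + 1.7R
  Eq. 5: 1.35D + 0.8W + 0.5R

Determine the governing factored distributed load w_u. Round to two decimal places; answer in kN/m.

69.75 kN/m

Eq. 1: 1.2(23.81) + 1.6(13.26) + 0.75(26.61) = 69.75
Eq. 2: 1.35(23.81) = 32.14
Eq. 3: 0.9(23.81) - 1.0(26.61) = -5.18
Eq. 4: 1.4(23.81) + 1.7(13.26) = 55.88
Eq. 5: 1.35(23.81) + 0.8(26.61) + 0.5(13.26) = 60.06
The controlling combination is 1, giving 69.75 kN/m.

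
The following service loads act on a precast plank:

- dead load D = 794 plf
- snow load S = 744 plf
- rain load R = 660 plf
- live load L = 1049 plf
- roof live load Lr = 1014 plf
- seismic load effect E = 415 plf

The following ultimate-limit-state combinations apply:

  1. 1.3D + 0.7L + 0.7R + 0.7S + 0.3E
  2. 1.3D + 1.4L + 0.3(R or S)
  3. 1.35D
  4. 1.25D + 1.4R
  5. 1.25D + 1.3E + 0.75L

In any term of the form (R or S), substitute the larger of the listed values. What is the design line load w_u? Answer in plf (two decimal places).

2873.80 plf

(R or S) → S = 744 plf.
1. 1.3(794) + 0.7(1049) + 0.7(660) + 0.7(744) + 0.3(415) = 1032.20 + 734.30 + 462.00 + 520.80 + 124.50 = 2873.80
2. 1.3(794) + 1.4(1049) + 0.3(744) = 1032.20 + 1468.60 + 223.20 = 2724.00
3. 1.35(794) = 1071.90
4. 1.25(794) + 1.4(660) = 992.50 + 924.00 = 1916.50
5. 1.25(794) + 1.3(415) + 0.75(1049) = 992.50 + 539.50 + 786.75 = 2318.75
The controlling combination is 1, giving 2873.80 plf.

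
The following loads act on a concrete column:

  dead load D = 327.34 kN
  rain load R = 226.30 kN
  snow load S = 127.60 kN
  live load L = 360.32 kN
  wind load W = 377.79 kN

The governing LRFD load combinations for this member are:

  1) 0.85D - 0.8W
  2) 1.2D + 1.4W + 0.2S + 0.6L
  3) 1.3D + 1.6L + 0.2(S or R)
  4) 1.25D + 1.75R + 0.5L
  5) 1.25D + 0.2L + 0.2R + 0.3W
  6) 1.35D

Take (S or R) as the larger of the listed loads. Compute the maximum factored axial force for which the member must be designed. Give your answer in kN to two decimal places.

1163.43 kN

(S or R) → R = 226.30 kN.
1) 0.85(327.34) - 0.8(377.79) = 278.24 - 302.23 = -23.99
2) 1.2(327.34) + 1.4(377.79) + 0.2(127.60) + 0.6(360.32) = 392.81 + 528.91 + 25.52 + 216.19 = 1163.43
3) 1.3(327.34) + 1.6(360.32) + 0.2(226.30) = 425.54 + 576.51 + 45.26 = 1047.31
4) 1.25(327.34) + 1.75(226.30) + 0.5(360.32) = 985.36
5) 1.25(327.34) + 0.2(360.32) + 0.2(226.30) + 0.3(377.79) = 409.18 + 72.06 + 45.26 + 113.34 = 639.84
6) 1.35(327.34) = 441.91
Combination 2 governs: N_u = 1163.43 kN.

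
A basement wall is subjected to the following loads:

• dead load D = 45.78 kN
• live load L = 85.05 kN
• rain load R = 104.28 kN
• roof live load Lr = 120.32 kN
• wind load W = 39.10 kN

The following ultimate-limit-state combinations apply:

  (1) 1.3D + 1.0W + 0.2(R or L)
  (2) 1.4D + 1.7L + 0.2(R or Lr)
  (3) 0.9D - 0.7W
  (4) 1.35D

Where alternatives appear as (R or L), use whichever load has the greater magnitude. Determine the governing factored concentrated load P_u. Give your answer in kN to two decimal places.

232.74 kN

(R or L) → R = 104.28 kN; (R or Lr) → Lr = 120.32 kN.
(1) 1.3(45.78) + 1.0(39.10) + 0.2(104.28) = 119.47
(2) 1.4(45.78) + 1.7(85.05) + 0.2(120.32) = 232.74
(3) 0.9(45.78) - 0.7(39.10) = 13.83
(4) 1.35(45.78) = 61.80
The controlling combination is 2, giving 232.74 kN.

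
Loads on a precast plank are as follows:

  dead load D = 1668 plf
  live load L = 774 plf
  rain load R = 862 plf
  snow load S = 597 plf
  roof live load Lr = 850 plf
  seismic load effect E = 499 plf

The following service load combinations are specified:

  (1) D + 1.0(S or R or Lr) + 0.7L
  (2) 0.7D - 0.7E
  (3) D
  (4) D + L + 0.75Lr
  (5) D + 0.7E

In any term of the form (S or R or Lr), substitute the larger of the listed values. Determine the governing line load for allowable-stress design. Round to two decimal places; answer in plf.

3079.50 plf

(S or R or Lr) → R = 862 plf.
(1) 1.0(1668) + 1.0(862) + 0.7(774) = 1668.00 + 862.00 + 541.80 = 3071.80
(2) 0.7(1668) - 0.7(499) = 1167.60 - 349.30 = 818.30
(3) 1.0(1668) = 1668.00
(4) 1.0(1668) + 1.0(774) + 0.75(850) = 1668.00 + 774.00 + 637.50 = 3079.50
(5) 1.0(1668) + 0.7(499) = 1668.00 + 349.30 = 2017.30
Combination 4 governs: w = 3079.50 plf.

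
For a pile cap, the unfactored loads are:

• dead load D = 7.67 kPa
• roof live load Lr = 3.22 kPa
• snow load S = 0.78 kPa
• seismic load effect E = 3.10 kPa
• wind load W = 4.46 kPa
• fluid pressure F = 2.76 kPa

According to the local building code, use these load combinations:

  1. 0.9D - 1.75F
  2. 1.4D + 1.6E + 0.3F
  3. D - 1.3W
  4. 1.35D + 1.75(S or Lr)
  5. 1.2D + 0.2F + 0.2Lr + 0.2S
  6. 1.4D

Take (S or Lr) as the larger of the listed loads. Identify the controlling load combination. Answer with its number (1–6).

Combination 2

(S or Lr) → Lr = 3.22 kPa.
1. 0.9(7.67) - 1.75(2.76) = 6.90 - 4.83 = 2.07
2. 1.4(7.67) + 1.6(3.10) + 0.3(2.76) = 10.74 + 4.96 + 0.83 = 16.53
3. 1.0(7.67) - 1.3(4.46) = 7.67 - 5.80 = 1.87
4. 1.35(7.67) + 1.75(3.22) = 10.35 + 5.64 = 15.99
5. 1.2(7.67) + 0.2(2.76) + 0.2(3.22) + 0.2(0.78) = 10.56
6. 1.4(7.67) = 10.74
The largest value is 16.53 kPa from combination 2.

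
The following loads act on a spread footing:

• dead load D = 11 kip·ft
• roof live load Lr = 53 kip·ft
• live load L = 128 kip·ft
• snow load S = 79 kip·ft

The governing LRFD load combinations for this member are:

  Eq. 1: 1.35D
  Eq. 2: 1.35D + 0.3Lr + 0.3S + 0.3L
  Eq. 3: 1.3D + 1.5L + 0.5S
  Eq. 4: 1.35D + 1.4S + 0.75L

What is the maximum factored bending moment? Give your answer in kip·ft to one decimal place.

245.8 kip·ft

Eq. 1: 1.35(11) = 14.9
Eq. 2: 1.35(11) + 0.3(53) + 0.3(79) + 0.3(128) = 14.9 + 15.9 + 23.7 + 38.4 = 92.9
Eq. 3: 1.3(11) + 1.5(128) + 0.5(79) = 14.3 + 192.0 + 39.5 = 245.8
Eq. 4: 1.35(11) + 1.4(79) + 0.75(128) = 14.9 + 110.6 + 96.0 = 221.5
The controlling combination is 3, giving 245.8 kip·ft.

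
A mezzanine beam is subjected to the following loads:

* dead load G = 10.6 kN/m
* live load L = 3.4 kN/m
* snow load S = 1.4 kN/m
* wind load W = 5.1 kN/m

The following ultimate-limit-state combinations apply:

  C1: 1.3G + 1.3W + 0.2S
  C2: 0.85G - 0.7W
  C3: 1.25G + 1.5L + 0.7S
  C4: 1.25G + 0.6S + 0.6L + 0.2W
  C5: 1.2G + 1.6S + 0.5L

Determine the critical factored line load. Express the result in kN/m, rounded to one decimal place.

20.7 kN/m

C1: 1.3(10.6) + 1.3(5.1) + 0.2(1.4) = 13.8 + 6.6 + 0.3 = 20.7
C2: 0.85(10.6) - 0.7(5.1) = 9.0 - 3.6 = 5.4
C3: 1.25(10.6) + 1.5(3.4) + 0.7(1.4) = 19.3
C4: 1.25(10.6) + 0.6(1.4) + 0.6(3.4) + 0.2(5.1) = 17.2
C5: 1.2(10.6) + 1.6(1.4) + 0.5(3.4) = 16.7
Maximum is from combination 1.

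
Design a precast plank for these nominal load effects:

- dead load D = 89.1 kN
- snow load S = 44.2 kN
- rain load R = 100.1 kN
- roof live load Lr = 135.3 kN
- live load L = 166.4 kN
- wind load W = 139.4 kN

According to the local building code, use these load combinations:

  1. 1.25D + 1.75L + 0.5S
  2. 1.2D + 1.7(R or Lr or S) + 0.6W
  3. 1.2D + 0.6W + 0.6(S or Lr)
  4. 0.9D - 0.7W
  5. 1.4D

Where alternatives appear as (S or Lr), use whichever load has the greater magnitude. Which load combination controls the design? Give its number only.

Combination 1

(R or Lr or S) → Lr = 135.3 kN; (S or Lr) → Lr = 135.3 kN.
1. 1.25(89.1) + 1.75(166.4) + 0.5(44.2) = 111.38 + 291.20 + 22.10 = 424.68
2. 1.2(89.1) + 1.7(135.3) + 0.6(139.4) = 106.92 + 230.01 + 83.64 = 420.57
3. 1.2(89.1) + 0.6(139.4) + 0.6(135.3) = 106.92 + 83.64 + 81.18 = 271.74
4. 0.9(89.1) - 0.7(139.4) = 80.19 - 97.58 = -17.39
5. 1.4(89.1) = 124.74
The largest value is 424.68 kN from combination 1.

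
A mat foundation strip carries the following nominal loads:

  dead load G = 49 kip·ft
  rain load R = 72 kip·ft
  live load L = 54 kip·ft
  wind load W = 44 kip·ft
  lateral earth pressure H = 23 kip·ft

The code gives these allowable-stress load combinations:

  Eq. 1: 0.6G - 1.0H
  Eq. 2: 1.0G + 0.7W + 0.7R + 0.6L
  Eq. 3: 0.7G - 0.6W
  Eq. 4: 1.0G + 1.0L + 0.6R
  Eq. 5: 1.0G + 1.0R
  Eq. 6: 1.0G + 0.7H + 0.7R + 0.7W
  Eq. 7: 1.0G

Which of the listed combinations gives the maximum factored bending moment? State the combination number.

Eq. 1: 0.6(49) - 1.0(23) = 6.4
Eq. 2: 1.0(49) + 0.7(44) + 0.7(72) + 0.6(54) = 162.6
Eq. 3: 0.7(49) - 0.6(44) = 7.9
Eq. 4: 1.0(49) + 1.0(54) + 0.6(72) = 146.2
Eq. 5: 1.0(49) + 1.0(72) = 121.0
Eq. 6: 1.0(49) + 0.7(23) + 0.7(72) + 0.7(44) = 146.3
Eq. 7: 1.0(49) = 49.0
The largest value is 162.6 kip·ft from combination 2.

Combination 2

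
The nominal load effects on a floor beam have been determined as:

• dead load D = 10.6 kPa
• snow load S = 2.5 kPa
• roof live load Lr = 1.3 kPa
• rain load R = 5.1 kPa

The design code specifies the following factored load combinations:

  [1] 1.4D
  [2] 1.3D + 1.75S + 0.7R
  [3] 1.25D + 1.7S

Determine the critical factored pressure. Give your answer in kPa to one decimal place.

21.7 kPa

[1] 1.4(10.6) = 14.8
[2] 1.3(10.6) + 1.75(2.5) + 0.7(5.1) = 21.7
[3] 1.25(10.6) + 1.7(2.5) = 17.5
Combination 2 governs: p_u = 21.7 kPa.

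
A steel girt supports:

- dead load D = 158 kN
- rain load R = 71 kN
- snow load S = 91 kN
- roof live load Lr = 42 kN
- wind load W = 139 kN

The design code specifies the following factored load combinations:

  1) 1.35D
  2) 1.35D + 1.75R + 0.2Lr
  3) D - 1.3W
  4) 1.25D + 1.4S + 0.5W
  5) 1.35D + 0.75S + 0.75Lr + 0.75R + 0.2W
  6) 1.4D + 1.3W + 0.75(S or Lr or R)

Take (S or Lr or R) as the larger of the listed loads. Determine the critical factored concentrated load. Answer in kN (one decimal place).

(S or Lr or R) → S = 91 kN.
1) 1.35(158) = 213.3
2) 1.35(158) + 1.75(71) + 0.2(42) = 213.3 + 124.3 + 8.4 = 346.0
3) 1.0(158) - 1.3(139) = 158.0 - 180.7 = -22.7
4) 1.25(158) + 1.4(91) + 0.5(139) = 197.5 + 127.4 + 69.5 = 394.4
5) 1.35(158) + 0.75(91) + 0.75(42) + 0.75(71) + 0.2(139) = 394.1
6) 1.4(158) + 1.3(139) + 0.75(91) = 221.2 + 180.7 + 68.3 = 470.2
Maximum is from combination 6.

470.2 kN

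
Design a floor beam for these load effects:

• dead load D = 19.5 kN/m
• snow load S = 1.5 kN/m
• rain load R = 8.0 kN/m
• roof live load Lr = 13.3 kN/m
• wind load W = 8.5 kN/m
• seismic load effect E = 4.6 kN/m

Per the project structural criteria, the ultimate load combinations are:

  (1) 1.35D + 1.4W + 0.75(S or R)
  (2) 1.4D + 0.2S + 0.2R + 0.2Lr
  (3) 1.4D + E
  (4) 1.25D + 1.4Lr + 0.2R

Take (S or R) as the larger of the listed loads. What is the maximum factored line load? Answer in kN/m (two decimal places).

(S or R) → R = 8.0 kN/m.
(1) 1.35(19.5) + 1.4(8.5) + 0.75(8.0) = 26.33 + 11.90 + 6.00 = 44.23
(2) 1.4(19.5) + 0.2(1.5) + 0.2(8.0) + 0.2(13.3) = 27.30 + 0.30 + 1.60 + 2.66 = 31.86
(3) 1.4(19.5) + 1.0(4.6) = 27.30 + 4.60 = 31.90
(4) 1.25(19.5) + 1.4(13.3) + 0.2(8.0) = 24.38 + 18.62 + 1.60 = 44.60
Maximum is from combination 4.

44.60 kN/m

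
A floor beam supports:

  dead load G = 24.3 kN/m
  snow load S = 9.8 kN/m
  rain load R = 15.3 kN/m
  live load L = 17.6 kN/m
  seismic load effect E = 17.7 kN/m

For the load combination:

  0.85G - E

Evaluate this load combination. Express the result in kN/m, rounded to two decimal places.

0.85(24.3) - 1.0(17.7) = 20.66 - 17.70 = 2.96
w_u = 2.96 kN/m.

2.96 kN/m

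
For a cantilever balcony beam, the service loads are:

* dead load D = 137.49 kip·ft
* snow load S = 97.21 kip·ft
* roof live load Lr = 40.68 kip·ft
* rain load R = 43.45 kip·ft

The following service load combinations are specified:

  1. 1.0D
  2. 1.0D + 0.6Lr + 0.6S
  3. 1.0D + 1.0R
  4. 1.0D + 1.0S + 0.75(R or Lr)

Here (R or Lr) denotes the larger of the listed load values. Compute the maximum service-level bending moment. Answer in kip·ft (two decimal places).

(R or Lr) → R = 43.45 kip·ft.
1. 1.0(137.49) = 137.49
2. 1.0(137.49) + 0.6(40.68) + 0.6(97.21) = 220.22
3. 1.0(137.49) + 1.0(43.45) = 180.94
4. 1.0(137.49) + 1.0(97.21) + 0.75(43.45) = 267.29
Maximum is from combination 4.

267.29 kip·ft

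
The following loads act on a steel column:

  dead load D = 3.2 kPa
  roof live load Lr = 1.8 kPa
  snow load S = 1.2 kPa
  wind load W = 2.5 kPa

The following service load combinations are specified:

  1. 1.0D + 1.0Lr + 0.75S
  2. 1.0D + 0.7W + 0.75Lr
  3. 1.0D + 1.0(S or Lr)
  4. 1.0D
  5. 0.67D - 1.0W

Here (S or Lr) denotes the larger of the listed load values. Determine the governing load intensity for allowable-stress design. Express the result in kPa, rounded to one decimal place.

6.3 kPa

(S or Lr) → Lr = 1.8 kPa.
1. 1.0(3.2) + 1.0(1.8) + 0.75(1.2) = 3.2 + 1.8 + 0.9 = 5.9
2. 1.0(3.2) + 0.7(2.5) + 0.75(1.8) = 6.3
3. 1.0(3.2) + 1.0(1.8) = 3.2 + 1.8 = 5.0
4. 1.0(3.2) = 3.2
5. 0.67(3.2) - 1.0(2.5) = 2.1 - 2.5 = -0.4
Combination 2 governs: q = 6.3 kPa.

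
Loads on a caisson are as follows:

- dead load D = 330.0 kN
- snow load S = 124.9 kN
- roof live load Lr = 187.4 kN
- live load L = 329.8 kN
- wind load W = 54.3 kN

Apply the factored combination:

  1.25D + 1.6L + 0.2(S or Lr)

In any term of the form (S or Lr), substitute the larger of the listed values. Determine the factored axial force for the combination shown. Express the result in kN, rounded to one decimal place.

(S or Lr) → Lr = 187.4 kN.
1.25(330.0) + 1.6(329.8) + 0.2(187.4) = 412.5 + 527.7 + 37.5 = 977.7
N_u = 977.7 kN.

977.7 kN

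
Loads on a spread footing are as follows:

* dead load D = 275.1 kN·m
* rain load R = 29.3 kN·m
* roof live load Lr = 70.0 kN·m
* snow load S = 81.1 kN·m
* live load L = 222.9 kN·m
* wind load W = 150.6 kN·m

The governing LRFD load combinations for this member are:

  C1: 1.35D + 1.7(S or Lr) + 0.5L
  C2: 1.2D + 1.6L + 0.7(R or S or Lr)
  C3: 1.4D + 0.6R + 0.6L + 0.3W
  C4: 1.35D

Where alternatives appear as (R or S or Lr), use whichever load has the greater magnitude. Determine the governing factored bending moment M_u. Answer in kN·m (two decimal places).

(S or Lr) → S = 81.1 kN·m; (R or S or Lr) → S = 81.1 kN·m.
C1: 1.35(275.1) + 1.7(81.1) + 0.5(222.9) = 620.71
C2: 1.2(275.1) + 1.6(222.9) + 0.7(81.1) = 743.53
C3: 1.4(275.1) + 0.6(29.3) + 0.6(222.9) + 0.3(150.6) = 581.64
C4: 1.35(275.1) = 371.39
Maximum is from combination 2.

743.53 kN·m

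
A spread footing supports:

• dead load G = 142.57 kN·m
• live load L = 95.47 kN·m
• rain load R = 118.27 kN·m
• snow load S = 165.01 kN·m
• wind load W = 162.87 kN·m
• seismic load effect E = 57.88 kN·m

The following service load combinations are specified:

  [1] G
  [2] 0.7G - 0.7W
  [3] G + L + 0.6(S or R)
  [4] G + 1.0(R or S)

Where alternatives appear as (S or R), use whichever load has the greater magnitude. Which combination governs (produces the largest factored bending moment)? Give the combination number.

(S or R) → S = 165.01 kN·m; (R or S) → S = 165.01 kN·m.
[1] 1.0(142.57) = 142.57
[2] 0.7(142.57) - 0.7(162.87) = 99.80 - 114.01 = -14.21
[3] 1.0(142.57) + 1.0(95.47) + 0.6(165.01) = 142.57 + 95.47 + 99.01 = 337.05
[4] 1.0(142.57) + 1.0(165.01) = 142.57 + 165.01 = 307.58
The largest value is 337.05 kN·m from combination 3.

Combination 3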